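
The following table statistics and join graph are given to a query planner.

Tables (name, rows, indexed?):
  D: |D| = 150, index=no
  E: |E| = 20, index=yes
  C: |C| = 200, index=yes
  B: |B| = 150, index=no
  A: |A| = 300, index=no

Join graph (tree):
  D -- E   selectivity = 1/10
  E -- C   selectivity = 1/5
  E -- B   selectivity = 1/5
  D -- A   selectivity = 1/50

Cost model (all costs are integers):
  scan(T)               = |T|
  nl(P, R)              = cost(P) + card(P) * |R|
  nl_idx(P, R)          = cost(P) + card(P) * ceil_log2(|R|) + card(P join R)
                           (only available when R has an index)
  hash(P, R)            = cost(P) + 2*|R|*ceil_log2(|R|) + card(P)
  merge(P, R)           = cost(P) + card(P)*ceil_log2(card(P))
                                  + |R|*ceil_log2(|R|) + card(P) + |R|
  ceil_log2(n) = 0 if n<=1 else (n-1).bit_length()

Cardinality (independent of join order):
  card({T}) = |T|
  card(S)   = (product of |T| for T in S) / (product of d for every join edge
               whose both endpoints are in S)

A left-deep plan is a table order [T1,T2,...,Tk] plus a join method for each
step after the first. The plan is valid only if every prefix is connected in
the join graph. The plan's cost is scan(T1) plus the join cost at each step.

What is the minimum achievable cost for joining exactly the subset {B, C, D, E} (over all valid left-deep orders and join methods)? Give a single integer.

15400

Selinger DP over subsets of {B,C,D,E}:
  {D}: scan cost=150, card=150
  {E}: scan cost=20, card=20
  {C}: scan cost=200, card=200
  {B}: scan cost=150, card=150
  {DE}: card=300; try (E,hash)→500, (E,nl_idx)→1200, (D,merge)→1490, (E,merge)→1620, (D,hash)→2440, (D,nl)→3020 …(+1); best=500 via (E,hash)
  {CE}: card=800; try (E,hash)→600, (C,nl_idx)→980, (C,merge)→1940, (E,nl_idx)→2000, (E,merge)→2120, (C,hash)→3240 …(+2); best=600 via (E,hash)
  {BE}: card=600; try (E,hash)→500, (B,merge)→1490, (E,nl_idx)→1500, (E,merge)→1620, (B,hash)→2440, (B,nl)→3020 …(+1); best=500 via (E,hash)
  {CDE}: card=12000; try (D,hash)→3800, (C,hash)→4000, (C,merge)→5300, (D,merge)→10750, (C,nl_idx)→14900, (C,nl)→60500 …(+1); best=3800 via (D,hash)
  {BDE}: card=9000; try (B,hash)→3200, (D,hash)→3500, (B,merge)→4850, (D,merge)→8450, (B,nl)→45500, (D,nl)→90500; best=3200 via (B,hash)
  {BCE}: card=24000; try (B,hash)→3800, (C,hash)→4300, (C,merge)→8900, (B,merge)→10750, (C,nl_idx)→29300, (C,nl)→120500 …(+1); best=3800 via (B,hash)
  {BCDE}: card=360000; try (C,hash)→15400, (B,hash)→18200, (D,hash)→30200, (C,merge)→140000, (B,merge)→185150, (D,merge)→389150 …(+4); best=15400 via (C,hash)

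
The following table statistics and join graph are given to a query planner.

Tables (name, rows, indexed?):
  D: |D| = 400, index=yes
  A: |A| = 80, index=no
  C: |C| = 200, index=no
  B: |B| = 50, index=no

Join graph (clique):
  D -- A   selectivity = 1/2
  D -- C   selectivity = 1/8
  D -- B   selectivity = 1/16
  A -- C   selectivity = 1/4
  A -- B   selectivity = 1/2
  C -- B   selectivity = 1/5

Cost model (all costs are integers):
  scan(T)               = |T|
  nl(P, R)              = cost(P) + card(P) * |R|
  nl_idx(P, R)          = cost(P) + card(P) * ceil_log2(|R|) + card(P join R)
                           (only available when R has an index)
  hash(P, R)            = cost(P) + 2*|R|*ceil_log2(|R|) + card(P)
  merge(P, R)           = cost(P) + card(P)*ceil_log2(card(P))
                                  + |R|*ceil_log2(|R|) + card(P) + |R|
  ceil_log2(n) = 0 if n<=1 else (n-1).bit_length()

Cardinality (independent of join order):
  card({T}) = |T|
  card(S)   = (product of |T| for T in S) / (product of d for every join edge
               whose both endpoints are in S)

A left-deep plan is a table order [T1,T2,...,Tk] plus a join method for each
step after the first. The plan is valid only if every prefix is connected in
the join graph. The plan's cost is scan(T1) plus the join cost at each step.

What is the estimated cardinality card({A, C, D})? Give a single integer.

Tables in S: A(80), C(200), D(400)
Edges inside S: D-A(d=2), D-C(d=8), A-C(d=4)
numerator = 80 * 200 * 400 = 6400000
denominator = 2 * 8 * 4 = 64
card(S) = 6400000 / 64 = 100000

100000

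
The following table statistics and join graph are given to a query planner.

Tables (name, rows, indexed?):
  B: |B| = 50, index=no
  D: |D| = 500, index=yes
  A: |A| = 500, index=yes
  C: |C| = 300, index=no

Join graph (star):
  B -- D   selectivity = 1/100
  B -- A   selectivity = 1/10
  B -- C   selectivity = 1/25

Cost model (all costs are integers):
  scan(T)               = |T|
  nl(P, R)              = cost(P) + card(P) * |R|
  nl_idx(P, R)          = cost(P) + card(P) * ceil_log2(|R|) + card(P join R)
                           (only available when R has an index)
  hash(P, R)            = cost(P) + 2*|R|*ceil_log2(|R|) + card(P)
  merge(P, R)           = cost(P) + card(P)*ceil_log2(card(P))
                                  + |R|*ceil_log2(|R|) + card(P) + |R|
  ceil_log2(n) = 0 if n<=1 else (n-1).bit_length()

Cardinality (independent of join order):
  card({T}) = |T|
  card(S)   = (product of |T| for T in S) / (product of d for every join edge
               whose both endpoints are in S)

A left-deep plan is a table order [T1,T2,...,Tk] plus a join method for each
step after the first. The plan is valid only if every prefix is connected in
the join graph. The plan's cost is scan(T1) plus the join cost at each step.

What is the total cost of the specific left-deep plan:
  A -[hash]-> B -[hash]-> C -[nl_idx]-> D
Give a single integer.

429500

step 1: scan A: cost=500, card=500
step 2: join B via hash
    card(P join B) = 500*50/(10) = 2500
    cost = 500 + 2*50*6 + 500 = 1600
step 3: join C via hash
    card(P join C) = 2500*300/(25) = 30000
    cost = 1600 + 2*300*9 + 2500 = 9500
step 4: join D via nl_idx
    card(P join D) = 30000*500/(100) = 150000
    cost = 9500 + 30000*9 + 150000 = 429500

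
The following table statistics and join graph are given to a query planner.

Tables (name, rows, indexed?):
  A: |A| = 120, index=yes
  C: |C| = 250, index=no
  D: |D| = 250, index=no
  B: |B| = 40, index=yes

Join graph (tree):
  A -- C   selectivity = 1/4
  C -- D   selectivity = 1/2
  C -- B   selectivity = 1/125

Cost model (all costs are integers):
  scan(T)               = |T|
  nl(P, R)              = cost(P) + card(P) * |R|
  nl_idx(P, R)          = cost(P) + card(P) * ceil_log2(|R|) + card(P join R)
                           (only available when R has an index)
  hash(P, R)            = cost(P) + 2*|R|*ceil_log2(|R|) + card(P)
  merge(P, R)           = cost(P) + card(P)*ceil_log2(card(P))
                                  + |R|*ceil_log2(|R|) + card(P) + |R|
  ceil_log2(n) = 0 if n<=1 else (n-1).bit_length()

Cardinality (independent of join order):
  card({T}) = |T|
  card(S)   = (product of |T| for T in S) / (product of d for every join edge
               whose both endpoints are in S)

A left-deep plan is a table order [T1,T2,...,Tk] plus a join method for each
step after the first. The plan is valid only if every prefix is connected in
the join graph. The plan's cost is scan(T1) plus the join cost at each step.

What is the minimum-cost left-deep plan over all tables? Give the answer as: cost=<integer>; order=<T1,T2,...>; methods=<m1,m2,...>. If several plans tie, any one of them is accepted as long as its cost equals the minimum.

Selinger DP (subsets sized 1..n):
  {A}: scan cost=120, card=120
  {C}: scan cost=250, card=250
  {D}: scan cost=250, card=250
  {B}: scan cost=40, card=40
  {AC}: card=7500; try (A,hash)→2180, (C,merge)→3330, (A,merge)→3460, (C,hash)→4240, (A,nl_idx)→9500, (C,nl)→30120 …(+1); best=2180 via (A,hash)
  {CD}: card=31250; try (D,hash)→4500, (C,hash)→4500, (D,merge)→4750, (C,merge)→4750, (D,nl)→62750, (C,nl)→62750; best=4500 via (D,hash)
  {BC}: card=80; try (B,hash)→980, (B,nl_idx)→1830, (C,merge)→2570, (B,merge)→2780, (C,hash)→4080, (C,nl)→10040 …(+1); best=980 via (B,hash)
  {ACD}: card=937500; try (D,hash)→13680, (A,hash)→37430, (D,merge)→109430, (A,merge)→505460, (A,nl_idx)→1160750, (D,nl)→1877180 …(+1); best=13680 via (D,hash)
  {ABC}: card=2400; try (A,merge)→2580, (A,hash)→2740, (A,nl_idx)→3940, (B,hash)→10160, (A,nl)→10580, (B,nl_idx)→49580 …(+2); best=2580 via (A,merge)
  {BCD}: card=10000; try (D,merge)→3870, (D,hash)→5060, (D,nl)→20980, (B,hash)→36230, (B,nl_idx)→202000, (B,merge)→504780 …(+1); best=3870 via (D,merge)
  {ABCD}: card=300000; try (D,hash)→8980, (A,hash)→15550, (D,merge)→36030, (A,merge)→154830, (A,nl_idx)→373870, (D,nl)→602580 …(+5); best=8980 via (D,hash)

cost=8980; order=C,B,A,D; methods=hash,merge,hash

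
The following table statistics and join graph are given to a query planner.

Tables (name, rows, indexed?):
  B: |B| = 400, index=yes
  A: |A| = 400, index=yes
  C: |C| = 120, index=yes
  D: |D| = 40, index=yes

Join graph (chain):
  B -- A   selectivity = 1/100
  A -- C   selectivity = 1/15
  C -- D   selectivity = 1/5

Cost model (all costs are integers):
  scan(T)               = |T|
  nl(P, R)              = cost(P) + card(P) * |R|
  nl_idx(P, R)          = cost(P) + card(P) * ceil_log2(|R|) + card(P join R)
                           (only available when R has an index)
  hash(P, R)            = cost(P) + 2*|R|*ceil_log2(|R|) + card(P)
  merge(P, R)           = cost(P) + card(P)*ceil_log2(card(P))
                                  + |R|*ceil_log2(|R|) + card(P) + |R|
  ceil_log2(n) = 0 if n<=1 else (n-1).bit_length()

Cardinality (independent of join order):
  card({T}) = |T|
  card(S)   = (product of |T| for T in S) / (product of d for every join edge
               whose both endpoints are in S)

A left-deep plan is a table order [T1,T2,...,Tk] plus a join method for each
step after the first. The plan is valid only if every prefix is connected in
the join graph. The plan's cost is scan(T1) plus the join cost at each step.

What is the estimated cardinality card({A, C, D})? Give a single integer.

Tables in S: A(400), C(120), D(40)
Edges inside S: A-C(d=15), C-D(d=5)
numerator = 400 * 120 * 40 = 1920000
denominator = 15 * 5 = 75
card(S) = 1920000 / 75 = 25600

25600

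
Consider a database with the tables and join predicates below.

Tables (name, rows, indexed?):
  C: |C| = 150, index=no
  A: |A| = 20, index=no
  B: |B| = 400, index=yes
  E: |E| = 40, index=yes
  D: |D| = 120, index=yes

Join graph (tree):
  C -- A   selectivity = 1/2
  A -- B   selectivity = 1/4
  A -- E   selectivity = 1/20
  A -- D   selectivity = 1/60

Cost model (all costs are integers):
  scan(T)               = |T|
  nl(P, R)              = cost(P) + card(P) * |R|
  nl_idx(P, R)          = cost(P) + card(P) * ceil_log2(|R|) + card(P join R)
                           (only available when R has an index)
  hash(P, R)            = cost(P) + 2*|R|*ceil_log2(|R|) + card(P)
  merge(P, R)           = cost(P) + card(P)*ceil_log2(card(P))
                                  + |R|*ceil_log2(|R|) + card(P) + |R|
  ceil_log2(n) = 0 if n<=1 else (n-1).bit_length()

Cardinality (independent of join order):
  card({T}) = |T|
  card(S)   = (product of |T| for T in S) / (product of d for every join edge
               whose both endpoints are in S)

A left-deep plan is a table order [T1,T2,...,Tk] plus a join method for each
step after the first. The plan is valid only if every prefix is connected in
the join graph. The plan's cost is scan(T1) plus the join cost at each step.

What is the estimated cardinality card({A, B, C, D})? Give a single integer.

Tables in S: A(20), B(400), C(150), D(120)
Edges inside S: C-A(d=2), A-B(d=4), A-D(d=60)
numerator = 20 * 400 * 150 * 120 = 144000000
denominator = 2 * 4 * 60 = 480
card(S) = 144000000 / 480 = 300000

300000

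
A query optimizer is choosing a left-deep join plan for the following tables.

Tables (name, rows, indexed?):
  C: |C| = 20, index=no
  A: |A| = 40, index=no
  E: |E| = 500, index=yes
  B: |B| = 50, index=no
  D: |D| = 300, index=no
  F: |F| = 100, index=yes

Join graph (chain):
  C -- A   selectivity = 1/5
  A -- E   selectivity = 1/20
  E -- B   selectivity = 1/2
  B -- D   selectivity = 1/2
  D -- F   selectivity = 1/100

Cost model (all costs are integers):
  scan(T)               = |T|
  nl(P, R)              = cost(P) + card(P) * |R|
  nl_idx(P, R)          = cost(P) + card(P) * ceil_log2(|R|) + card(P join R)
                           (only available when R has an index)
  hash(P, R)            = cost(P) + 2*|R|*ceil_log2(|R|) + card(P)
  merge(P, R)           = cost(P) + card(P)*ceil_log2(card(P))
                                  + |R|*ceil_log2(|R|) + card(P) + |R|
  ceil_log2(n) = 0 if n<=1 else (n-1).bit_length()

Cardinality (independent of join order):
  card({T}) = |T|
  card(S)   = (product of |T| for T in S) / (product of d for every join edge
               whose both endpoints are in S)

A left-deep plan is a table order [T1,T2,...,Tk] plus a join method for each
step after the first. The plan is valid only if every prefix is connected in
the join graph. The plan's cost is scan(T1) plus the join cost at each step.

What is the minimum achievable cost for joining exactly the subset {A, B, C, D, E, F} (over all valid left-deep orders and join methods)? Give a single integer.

5645080

Selinger DP over subsets of {A,B,C,D,E,F}:
  {C}: scan cost=20, card=20
  {A}: scan cost=40, card=40
  {E}: scan cost=500, card=500
  {B}: scan cost=50, card=50
  {D}: scan cost=300, card=300
  {F}: scan cost=100, card=100
  {AC}: card=160; try (C,hash)→280, (A,merge)→420, (C,merge)→440, (A,hash)→520, (A,nl)→820, (C,nl)→840; best=280 via (C,hash)
  {AE}: card=1000; try (E,nl_idx)→1400, (A,hash)→1480, (E,merge)→5320, (A,merge)→5780, (E,hash)→9080, (E,nl)→20040 …(+1); best=1400 via (E,nl_idx)
  {BE}: card=12500; try (B,hash)→1600, (E,merge)→5400, (B,merge)→5850, (E,hash)→9100, (E,nl_idx)→13000, (E,nl)→25050 …(+1); best=1600 via (B,hash)
  {BD}: card=7500; try (B,hash)→1200, (D,merge)→3400, (B,merge)→3650, (D,hash)→5500, (D,nl)→15050, (B,nl)→15300; best=1200 via (B,hash)
  {DF}: card=300; try (F,hash)→2000, (F,nl_idx)→2700, (D,merge)→3900, (F,merge)→4100, (D,hash)→5600, (D,nl)→30100 …(+1); best=2000 via (F,hash)
  {ACE}: card=4000; try (C,hash)→2600, (E,nl_idx)→5720, (E,merge)→6720, (E,hash)→9440, (C,merge)→12520, (C,nl)→21400 …(+1); best=2600 via (C,hash)
  {ABE}: card=25000; try (B,hash)→3000, (B,merge)→12750, (A,hash)→14580, (B,nl)→51400, (A,merge)→189380, (A,nl)→501600; best=3000 via (B,hash)
  {BDE}: card=1875000; try (E,hash)→17700, (D,hash)→19500, (E,merge)→111200, (D,merge)→192100, (E,nl_idx)→1943700, (E,nl)→3751200 …(+1); best=17700 via (E,hash)
  {BDF}: card=7500; try (B,hash)→2900, (B,merge)→5350, (F,hash)→10100, (B,nl)→17000, (F,nl_idx)→61200, (F,merge)→107000 …(+1); best=2900 via (B,hash)
  {ABCE}: card=100000; try (B,hash)→7200, (C,hash)→28200, (B,merge)→54950, (B,nl)→202600, (C,merge)→403120, (C,nl)→503000; best=7200 via (B,hash)
  {ABDE}: card=3750000; try (D,hash)→33400, (D,merge)→406000, (A,hash)→1893180, (D,nl)→7503000, (A,merge)→41267980, (A,nl)→75017700; best=33400 via (D,hash)
  {BDEF}: card=1875000; try (E,hash)→19400, (E,merge)→112900, (F,hash)→1894100, (E,nl_idx)→1945400, (E,nl)→3752900, (F,nl_idx)→15017700 …(+2); best=19400 via (E,hash)
  {ABCDE}: card=15000000; try (D,hash)→112600, (D,merge)→1810200, (C,hash)→3783600, (D,nl)→30007200, (C,nl)→75033400, (C,merge)→86283520; best=112600 via (D,hash)
  {ABDEF}: card=3750000; try (A,hash)→1894880, (F,hash)→3784800, (F,nl_idx)→30033400, (A,merge)→41269680, (A,nl)→75019400, (F,merge)→86284200 …(+1); best=1894880 via (A,hash)
  {ABCDEF}: card=15000000; try (C,hash)→5645080, (F,hash)→15114000, (C,nl)→76894880, (C,merge)→88145000, (F,nl_idx)→120112600, (F,merge)→375113400 …(+1); best=5645080 via (C,hash)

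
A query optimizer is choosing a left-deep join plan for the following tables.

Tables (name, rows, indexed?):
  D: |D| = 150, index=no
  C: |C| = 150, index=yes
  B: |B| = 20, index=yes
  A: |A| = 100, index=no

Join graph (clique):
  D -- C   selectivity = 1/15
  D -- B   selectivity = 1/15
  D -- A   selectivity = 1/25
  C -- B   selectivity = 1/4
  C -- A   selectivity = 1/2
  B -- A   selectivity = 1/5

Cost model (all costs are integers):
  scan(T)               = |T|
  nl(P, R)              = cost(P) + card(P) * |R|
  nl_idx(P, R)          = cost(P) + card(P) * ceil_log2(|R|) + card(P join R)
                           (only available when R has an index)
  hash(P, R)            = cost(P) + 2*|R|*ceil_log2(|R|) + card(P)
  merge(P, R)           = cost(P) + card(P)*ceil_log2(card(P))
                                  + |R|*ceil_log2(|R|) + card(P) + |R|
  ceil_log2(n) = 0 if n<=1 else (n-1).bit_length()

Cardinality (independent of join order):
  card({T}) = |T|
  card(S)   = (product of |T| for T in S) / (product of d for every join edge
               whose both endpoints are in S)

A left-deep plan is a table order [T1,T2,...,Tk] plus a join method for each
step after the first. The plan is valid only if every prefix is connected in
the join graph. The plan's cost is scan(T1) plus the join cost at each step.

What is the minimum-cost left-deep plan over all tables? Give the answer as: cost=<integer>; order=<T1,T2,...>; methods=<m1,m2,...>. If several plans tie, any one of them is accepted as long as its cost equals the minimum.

cost=3580; order=D,B,A,C; methods=hash,hash,nl_idx

Selinger DP (subsets sized 1..n):
  {D}: scan cost=150, card=150
  {C}: scan cost=150, card=150
  {B}: scan cost=20, card=20
  {A}: scan cost=100, card=100
  {CD}: card=1500; try (D,hash)→2700, (C,hash)→2700, (D,merge)→2850, (C,merge)→2850, (C,nl_idx)→2850, (D,nl)→22650 …(+1); best=2700 via (D,hash)
  {BD}: card=200; try (B,hash)→500, (B,nl_idx)→1100, (D,merge)→1490, (B,merge)→1620, (D,hash)→2440, (D,nl)→3020 …(+1); best=500 via (B,hash)
  {AD}: card=600; try (A,hash)→1700, (D,merge)→2250, (A,merge)→2300, (D,hash)→2600, (D,nl)→15100, (A,nl)→15150; best=1700 via (A,hash)
  {BC}: card=750; try (B,hash)→500, (C,nl_idx)→930, (C,merge)→1490, (B,merge)→1620, (B,nl_idx)→1650, (C,hash)→2440 …(+2); best=500 via (B,hash)
  {AC}: card=7500; try (A,hash)→1700, (C,merge)→2250, (A,merge)→2300, (C,hash)→2600, (C,nl_idx)→8400, (C,nl)→15100 …(+1); best=1700 via (A,hash)
  {AB}: card=400; try (B,hash)→400, (A,merge)→940, (B,nl_idx)→1000, (B,merge)→1020, (A,hash)→1440, (A,nl)→2020 …(+1); best=400 via (B,hash)
  {BCD}: card=500; try (C,nl_idx)→2600, (C,hash)→3100, (D,hash)→3650, (C,merge)→3650, (B,hash)→4400, (D,merge)→10100 …(+5); best=2600 via (C,nl_idx)
  {ACD}: card=3000; try (C,hash)→4700, (A,hash)→5600, (C,nl_idx)→9500, (C,merge)→9650, (D,hash)→11600, (A,merge)→21500 …(+4); best=4700 via (C,hash)
  {ABD}: card=160; try (A,hash)→2100, (B,hash)→2500, (A,merge)→3100, (D,hash)→3200, (B,nl_idx)→4860, (D,merge)→5750 …(+4); best=2100 via (A,hash)
  {ABC}: card=7500; try (A,hash)→2650, (C,hash)→3200, (C,merge)→5750, (B,hash)→9400, (A,merge)→9550, (C,nl_idx)→11100 …(+5); best=2650 via (A,hash)
  {ABCD}: card=200; try (C,nl_idx)→3580, (A,hash)→4500, (C,hash)→4660, (C,merge)→4890, (B,hash)→7900, (A,merge)→8400 …(+8); best=3580 via (C,nl_idx)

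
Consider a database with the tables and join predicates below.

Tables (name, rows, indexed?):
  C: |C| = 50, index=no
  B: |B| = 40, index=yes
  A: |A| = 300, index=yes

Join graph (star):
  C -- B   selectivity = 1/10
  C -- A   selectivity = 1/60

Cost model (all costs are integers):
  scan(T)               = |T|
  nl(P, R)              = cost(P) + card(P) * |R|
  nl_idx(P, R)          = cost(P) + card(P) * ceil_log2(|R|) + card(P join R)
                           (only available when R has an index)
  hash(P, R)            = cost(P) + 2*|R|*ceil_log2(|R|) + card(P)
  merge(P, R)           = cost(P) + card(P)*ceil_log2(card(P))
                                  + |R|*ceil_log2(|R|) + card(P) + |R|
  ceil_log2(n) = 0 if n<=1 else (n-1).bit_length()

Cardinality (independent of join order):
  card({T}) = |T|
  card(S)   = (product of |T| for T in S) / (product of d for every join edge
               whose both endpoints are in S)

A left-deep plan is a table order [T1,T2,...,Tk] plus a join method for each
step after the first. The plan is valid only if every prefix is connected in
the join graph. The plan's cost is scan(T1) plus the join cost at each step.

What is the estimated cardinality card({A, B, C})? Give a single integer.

1000

Tables in S: A(300), B(40), C(50)
Edges inside S: C-B(d=10), C-A(d=60)
numerator = 300 * 40 * 50 = 600000
denominator = 10 * 60 = 600
card(S) = 600000 / 600 = 1000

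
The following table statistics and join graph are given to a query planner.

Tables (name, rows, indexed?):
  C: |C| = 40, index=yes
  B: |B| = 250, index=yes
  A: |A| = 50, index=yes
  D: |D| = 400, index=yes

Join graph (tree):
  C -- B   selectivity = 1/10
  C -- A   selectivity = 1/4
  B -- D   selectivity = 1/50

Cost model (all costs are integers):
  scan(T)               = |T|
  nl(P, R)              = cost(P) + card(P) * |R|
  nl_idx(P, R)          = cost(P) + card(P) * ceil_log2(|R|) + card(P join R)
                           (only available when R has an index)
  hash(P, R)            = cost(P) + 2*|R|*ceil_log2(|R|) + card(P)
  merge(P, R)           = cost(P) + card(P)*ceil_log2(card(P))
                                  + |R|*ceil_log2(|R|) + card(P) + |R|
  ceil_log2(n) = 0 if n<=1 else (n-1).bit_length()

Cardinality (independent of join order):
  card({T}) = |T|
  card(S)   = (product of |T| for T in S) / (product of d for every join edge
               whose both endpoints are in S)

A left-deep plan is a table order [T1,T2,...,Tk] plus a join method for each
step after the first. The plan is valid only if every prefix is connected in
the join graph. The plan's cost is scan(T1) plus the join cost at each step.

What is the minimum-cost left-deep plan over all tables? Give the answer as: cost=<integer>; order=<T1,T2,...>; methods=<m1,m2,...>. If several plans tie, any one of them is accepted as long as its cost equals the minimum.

cost=15580; order=B,D,C,A; methods=nl_idx,hash,hash

Selinger DP (subsets sized 1..n):
  {C}: scan cost=40, card=40
  {B}: scan cost=250, card=250
  {A}: scan cost=50, card=50
  {D}: scan cost=400, card=400
  {BC}: card=1000; try (C,hash)→980, (B,nl_idx)→1360, (B,merge)→2570, (C,nl_idx)→2750, (C,merge)→2780, (B,hash)→4080 …(+2); best=980 via (C,hash)
  {AC}: card=500; try (C,hash)→580, (A,merge)→670, (C,merge)→680, (A,hash)→680, (A,nl_idx)→780, (C,nl_idx)→850 …(+2); best=580 via (C,hash)
  {BD}: card=2000; try (D,nl_idx)→4500, (B,hash)→4800, (B,nl_idx)→5600, (D,merge)→6500, (B,merge)→6650, (D,hash)→7700 …(+2); best=4500 via (D,nl_idx)
  {ABC}: card=12500; try (A,hash)→2580, (B,hash)→5080, (B,merge)→7830, (A,merge)→12330, (B,nl_idx)→17080, (A,nl_idx)→19480 …(+2); best=2580 via (A,hash)
  {BCD}: card=8000; try (C,hash)→6980, (D,hash)→9180, (D,merge)→15980, (D,nl_idx)→17980, (C,nl_idx)→24500, (C,merge)→28780 …(+2); best=6980 via (C,hash)
  {ABCD}: card=100000; try (A,hash)→15580, (D,hash)→22280, (A,merge)→119330, (A,nl_idx)→154980, (D,merge)→194080, (D,nl_idx)→215080 …(+2); best=15580 via (A,hash)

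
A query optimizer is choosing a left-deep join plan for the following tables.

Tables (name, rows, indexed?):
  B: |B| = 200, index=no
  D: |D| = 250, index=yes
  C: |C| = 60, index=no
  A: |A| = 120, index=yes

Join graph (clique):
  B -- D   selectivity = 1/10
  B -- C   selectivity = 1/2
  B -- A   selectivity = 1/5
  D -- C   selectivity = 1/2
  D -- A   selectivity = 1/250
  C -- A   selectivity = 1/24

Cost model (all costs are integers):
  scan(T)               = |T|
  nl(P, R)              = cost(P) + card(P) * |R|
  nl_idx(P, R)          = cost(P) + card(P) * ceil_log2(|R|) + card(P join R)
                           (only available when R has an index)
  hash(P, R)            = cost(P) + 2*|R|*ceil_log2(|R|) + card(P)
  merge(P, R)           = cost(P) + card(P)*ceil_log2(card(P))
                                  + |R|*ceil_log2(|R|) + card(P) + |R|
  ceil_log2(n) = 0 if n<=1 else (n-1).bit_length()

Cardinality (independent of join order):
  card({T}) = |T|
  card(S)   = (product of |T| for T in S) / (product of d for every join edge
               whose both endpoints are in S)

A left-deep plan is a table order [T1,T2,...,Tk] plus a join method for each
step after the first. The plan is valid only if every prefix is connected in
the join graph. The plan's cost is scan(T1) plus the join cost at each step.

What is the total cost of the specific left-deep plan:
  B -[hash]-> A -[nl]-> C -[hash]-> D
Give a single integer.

step 1: scan B: cost=200, card=200
step 2: join A via hash
    card(P join A) = 200*120/(5) = 4800
    cost = 200 + 2*120*7 + 200 = 2080
step 3: join C via nl
    card(P join C) = 4800*60/(2*24) = 6000
    cost = 2080 + 4800*60 = 290080
step 4: join D via hash
    card(P join D) = 6000*250/(10*2*250) = 300
    cost = 290080 + 2*250*8 + 6000 = 300080

300080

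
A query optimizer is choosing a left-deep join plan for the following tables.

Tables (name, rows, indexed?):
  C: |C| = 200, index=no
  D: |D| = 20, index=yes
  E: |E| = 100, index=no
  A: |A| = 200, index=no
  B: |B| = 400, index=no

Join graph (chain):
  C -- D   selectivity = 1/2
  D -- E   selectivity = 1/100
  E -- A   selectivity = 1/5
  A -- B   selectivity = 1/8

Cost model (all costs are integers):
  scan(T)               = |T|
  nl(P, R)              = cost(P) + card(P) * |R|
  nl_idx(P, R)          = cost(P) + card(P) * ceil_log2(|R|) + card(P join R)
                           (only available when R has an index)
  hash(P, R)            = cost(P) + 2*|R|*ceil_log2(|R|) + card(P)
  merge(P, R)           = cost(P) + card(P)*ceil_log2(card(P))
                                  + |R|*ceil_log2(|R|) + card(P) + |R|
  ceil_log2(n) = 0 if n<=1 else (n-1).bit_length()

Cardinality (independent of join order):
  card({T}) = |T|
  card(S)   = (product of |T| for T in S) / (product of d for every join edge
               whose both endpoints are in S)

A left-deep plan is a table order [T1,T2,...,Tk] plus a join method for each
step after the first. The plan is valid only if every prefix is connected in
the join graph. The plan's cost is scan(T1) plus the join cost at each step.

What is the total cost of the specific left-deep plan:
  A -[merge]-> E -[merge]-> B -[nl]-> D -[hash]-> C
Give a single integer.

4102000

step 1: scan A: cost=200, card=200
step 2: join E via merge
    card(P join E) = 200*100/(5) = 4000
    cost = 200 + 200*8 + 100*7 + 200 + 100 = 2800
step 3: join B via merge
    card(P join B) = 4000*400/(8) = 200000
    cost = 2800 + 4000*12 + 400*9 + 4000 + 400 = 58800
step 4: join D via nl
    card(P join D) = 200000*20/(100) = 40000
    cost = 58800 + 200000*20 = 4058800
step 5: join C via hash
    card(P join C) = 40000*200/(2) = 4000000
    cost = 4058800 + 2*200*8 + 40000 = 4102000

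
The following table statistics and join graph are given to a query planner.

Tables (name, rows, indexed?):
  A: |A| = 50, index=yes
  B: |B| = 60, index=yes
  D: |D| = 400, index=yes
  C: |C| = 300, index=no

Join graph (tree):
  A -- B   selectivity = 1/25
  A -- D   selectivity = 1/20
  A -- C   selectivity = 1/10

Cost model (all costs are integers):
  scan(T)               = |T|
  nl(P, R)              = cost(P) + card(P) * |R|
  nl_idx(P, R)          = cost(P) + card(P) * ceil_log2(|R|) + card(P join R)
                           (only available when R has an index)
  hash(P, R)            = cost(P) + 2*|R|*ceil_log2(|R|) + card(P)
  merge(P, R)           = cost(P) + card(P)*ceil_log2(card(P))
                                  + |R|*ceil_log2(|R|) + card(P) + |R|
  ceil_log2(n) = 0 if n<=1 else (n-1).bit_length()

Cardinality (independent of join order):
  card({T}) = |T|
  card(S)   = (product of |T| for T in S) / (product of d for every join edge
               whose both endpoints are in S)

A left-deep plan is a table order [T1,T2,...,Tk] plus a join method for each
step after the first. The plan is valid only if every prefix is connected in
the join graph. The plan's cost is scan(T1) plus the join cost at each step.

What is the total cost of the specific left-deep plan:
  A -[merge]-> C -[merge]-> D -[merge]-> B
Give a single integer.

step 1: scan A: cost=50, card=50
step 2: join C via merge
    card(P join C) = 50*300/(10) = 1500
    cost = 50 + 50*6 + 300*9 + 50 + 300 = 3400
step 3: join D via merge
    card(P join D) = 1500*400/(20) = 30000
    cost = 3400 + 1500*11 + 400*9 + 1500 + 400 = 25400
step 4: join B via merge
    card(P join B) = 30000*60/(25) = 72000
    cost = 25400 + 30000*15 + 60*6 + 30000 + 60 = 505820

505820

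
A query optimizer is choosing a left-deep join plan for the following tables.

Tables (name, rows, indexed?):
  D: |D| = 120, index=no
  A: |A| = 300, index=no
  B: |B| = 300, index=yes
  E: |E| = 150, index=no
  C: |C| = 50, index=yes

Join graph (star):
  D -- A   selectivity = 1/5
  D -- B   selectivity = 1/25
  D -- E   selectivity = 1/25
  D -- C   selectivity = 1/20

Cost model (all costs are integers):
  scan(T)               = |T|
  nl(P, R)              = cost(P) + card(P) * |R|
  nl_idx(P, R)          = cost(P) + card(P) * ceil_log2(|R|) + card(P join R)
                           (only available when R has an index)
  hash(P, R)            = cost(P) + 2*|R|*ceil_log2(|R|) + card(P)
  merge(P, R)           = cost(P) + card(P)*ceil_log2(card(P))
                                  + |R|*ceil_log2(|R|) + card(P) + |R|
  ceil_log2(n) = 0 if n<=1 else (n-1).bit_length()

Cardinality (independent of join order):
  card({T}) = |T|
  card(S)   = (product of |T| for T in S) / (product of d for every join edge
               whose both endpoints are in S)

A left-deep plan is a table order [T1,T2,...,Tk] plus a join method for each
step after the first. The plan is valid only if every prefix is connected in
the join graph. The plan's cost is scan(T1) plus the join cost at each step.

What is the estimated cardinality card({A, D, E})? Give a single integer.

43200

Tables in S: A(300), D(120), E(150)
Edges inside S: D-A(d=5), D-E(d=25)
numerator = 300 * 120 * 150 = 5400000
denominator = 5 * 25 = 125
card(S) = 5400000 / 125 = 43200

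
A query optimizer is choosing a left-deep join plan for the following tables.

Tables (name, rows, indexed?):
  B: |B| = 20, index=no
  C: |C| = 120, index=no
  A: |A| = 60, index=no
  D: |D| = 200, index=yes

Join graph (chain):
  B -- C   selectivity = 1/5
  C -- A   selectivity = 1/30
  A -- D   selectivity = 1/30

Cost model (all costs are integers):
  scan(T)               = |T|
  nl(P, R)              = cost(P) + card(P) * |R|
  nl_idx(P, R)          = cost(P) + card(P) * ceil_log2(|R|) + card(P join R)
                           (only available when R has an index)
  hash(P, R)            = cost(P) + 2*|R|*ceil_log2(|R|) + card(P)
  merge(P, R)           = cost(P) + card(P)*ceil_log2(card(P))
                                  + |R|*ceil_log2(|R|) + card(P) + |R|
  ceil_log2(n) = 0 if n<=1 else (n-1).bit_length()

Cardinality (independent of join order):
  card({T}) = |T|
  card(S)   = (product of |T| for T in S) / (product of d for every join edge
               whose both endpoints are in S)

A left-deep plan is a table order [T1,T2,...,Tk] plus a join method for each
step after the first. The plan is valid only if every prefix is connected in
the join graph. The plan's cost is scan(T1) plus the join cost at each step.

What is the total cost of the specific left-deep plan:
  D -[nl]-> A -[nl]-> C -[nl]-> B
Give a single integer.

92200

step 1: scan D: cost=200, card=200
step 2: join A via nl
    card(P join A) = 200*60/(30) = 400
    cost = 200 + 200*60 = 12200
step 3: join C via nl
    card(P join C) = 400*120/(30) = 1600
    cost = 12200 + 400*120 = 60200
step 4: join B via nl
    card(P join B) = 1600*20/(5) = 6400
    cost = 60200 + 1600*20 = 92200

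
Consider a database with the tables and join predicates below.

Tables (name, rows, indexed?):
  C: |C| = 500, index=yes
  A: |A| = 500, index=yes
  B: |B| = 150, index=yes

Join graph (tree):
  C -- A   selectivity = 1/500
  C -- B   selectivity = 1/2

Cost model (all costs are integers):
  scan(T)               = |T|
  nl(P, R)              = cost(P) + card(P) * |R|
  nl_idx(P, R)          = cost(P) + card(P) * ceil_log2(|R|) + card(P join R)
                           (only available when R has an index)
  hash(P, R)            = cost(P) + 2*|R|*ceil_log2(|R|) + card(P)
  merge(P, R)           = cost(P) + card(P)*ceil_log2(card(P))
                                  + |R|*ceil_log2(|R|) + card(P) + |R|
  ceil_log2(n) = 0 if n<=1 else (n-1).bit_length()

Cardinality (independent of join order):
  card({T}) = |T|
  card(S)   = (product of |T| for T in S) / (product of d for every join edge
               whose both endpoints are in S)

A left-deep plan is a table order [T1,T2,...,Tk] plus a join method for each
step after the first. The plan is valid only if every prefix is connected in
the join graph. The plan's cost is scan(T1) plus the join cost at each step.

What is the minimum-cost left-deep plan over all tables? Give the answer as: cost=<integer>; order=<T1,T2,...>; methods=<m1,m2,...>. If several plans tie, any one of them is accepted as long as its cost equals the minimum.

cost=8400; order=A,C,B; methods=nl_idx,hash

Selinger DP (subsets sized 1..n):
  {C}: scan cost=500, card=500
  {A}: scan cost=500, card=500
  {B}: scan cost=150, card=150
  {AC}: card=500; try (C,nl_idx)→5500, (A,nl_idx)→5500, (C,hash)→10000, (A,hash)→10000, (C,merge)→10500, (A,merge)→10500 …(+2); best=5500 via (C,nl_idx)
  {BC}: card=37500; try (B,hash)→3400, (C,merge)→6500, (B,merge)→6850, (C,hash)→9300, (C,nl_idx)→39000, (B,nl_idx)→42000 …(+2); best=3400 via (B,hash)
  {ABC}: card=37500; try (B,hash)→8400, (B,merge)→11850, (B,nl_idx)→47000, (A,hash)→49900, (B,nl)→80500, (A,nl_idx)→378400 …(+2); best=8400 via (B,hash)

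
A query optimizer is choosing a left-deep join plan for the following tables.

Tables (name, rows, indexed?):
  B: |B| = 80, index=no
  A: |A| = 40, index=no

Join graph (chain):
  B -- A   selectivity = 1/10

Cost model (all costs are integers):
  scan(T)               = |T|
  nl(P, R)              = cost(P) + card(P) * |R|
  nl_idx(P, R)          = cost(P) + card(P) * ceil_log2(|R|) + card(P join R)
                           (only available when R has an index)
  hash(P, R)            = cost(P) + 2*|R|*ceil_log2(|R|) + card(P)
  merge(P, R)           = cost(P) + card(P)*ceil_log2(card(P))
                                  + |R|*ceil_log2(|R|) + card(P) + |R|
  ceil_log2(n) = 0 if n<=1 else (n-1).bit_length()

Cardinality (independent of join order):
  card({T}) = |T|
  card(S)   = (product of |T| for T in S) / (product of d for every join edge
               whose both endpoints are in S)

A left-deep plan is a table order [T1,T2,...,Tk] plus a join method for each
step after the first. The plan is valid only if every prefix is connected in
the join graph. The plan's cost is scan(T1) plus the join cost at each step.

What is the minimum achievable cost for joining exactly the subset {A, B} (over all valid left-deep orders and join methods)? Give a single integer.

640

Selinger DP over subsets of {A,B}:
  {B}: scan cost=80, card=80
  {A}: scan cost=40, card=40
  {AB}: card=320; try (A,hash)→640, (B,merge)→960, (A,merge)→1000, (B,hash)→1200, (B,nl)→3240, (A,nl)→3280; best=640 via (A,hash)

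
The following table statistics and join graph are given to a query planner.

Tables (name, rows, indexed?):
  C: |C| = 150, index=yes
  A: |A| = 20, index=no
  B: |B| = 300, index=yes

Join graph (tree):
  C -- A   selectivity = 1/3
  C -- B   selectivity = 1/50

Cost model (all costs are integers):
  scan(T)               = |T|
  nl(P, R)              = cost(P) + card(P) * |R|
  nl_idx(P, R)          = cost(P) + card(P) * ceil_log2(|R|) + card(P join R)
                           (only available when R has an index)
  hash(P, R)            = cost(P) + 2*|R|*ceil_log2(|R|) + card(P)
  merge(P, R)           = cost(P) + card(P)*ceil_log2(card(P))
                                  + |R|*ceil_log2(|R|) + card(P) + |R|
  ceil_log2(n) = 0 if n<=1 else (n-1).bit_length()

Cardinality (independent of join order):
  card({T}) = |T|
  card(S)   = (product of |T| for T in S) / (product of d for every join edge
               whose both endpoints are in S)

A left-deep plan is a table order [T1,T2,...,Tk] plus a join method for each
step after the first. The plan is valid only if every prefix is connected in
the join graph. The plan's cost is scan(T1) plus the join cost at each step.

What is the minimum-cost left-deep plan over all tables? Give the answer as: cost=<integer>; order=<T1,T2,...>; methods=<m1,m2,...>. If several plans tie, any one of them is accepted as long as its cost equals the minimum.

cost=3500; order=C,B,A; methods=nl_idx,hash

Selinger DP (subsets sized 1..n):
  {C}: scan cost=150, card=150
  {A}: scan cost=20, card=20
  {B}: scan cost=300, card=300
  {AC}: card=1000; try (A,hash)→500, (C,nl_idx)→1180, (C,merge)→1490, (A,merge)→1620, (C,hash)→2440, (C,nl)→3020 …(+1); best=500 via (A,hash)
  {BC}: card=900; try (B,nl_idx)→2400, (C,hash)→3000, (C,nl_idx)→3600, (B,merge)→4500, (C,merge)→4650, (B,hash)→5700 …(+2); best=2400 via (B,nl_idx)
  {ABC}: card=6000; try (A,hash)→3500, (B,hash)→6900, (A,merge)→12420, (B,merge)→14500, (B,nl_idx)→15500, (A,nl)→20400 …(+1); best=3500 via (A,hash)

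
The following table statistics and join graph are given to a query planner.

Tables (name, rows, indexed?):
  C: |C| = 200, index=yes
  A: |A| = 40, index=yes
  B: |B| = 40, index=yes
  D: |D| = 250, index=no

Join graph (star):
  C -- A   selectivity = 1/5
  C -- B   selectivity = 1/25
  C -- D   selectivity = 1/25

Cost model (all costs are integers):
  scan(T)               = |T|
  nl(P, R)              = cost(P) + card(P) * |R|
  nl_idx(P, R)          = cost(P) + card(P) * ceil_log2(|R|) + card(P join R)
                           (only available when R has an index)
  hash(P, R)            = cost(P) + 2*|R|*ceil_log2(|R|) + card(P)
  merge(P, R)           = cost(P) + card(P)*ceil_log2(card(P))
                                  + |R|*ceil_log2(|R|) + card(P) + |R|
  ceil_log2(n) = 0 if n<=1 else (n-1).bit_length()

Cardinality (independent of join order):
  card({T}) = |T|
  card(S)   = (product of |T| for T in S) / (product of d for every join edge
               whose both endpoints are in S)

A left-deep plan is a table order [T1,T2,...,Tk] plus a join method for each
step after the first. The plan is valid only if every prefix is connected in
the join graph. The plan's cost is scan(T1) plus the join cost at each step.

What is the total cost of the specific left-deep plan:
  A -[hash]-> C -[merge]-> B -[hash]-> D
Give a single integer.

29320

step 1: scan A: cost=40, card=40
step 2: join C via hash
    card(P join C) = 40*200/(5) = 1600
    cost = 40 + 2*200*8 + 40 = 3280
step 3: join B via merge
    card(P join B) = 1600*40/(25) = 2560
    cost = 3280 + 1600*11 + 40*6 + 1600 + 40 = 22760
step 4: join D via hash
    card(P join D) = 2560*250/(25) = 25600
    cost = 22760 + 2*250*8 + 2560 = 29320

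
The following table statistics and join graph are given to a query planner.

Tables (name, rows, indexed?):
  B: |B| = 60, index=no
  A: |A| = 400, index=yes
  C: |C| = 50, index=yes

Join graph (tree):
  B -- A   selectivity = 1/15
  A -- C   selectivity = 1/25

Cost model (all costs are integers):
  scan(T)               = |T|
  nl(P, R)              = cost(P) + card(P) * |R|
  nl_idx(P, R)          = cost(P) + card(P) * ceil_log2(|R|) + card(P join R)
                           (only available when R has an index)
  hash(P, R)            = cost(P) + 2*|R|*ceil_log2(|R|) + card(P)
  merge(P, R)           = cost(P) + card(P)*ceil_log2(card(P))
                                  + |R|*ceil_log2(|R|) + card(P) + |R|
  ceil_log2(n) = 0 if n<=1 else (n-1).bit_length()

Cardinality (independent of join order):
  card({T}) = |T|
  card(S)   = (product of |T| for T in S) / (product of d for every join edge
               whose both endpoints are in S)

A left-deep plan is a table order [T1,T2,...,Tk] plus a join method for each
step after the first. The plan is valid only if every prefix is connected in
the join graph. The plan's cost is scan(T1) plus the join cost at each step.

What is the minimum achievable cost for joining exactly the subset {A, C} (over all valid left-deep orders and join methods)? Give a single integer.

1300

Selinger DP over subsets of {A,C}:
  {A}: scan cost=400, card=400
  {C}: scan cost=50, card=50
  {AC}: card=800; try (A,nl_idx)→1300, (C,hash)→1400, (C,nl_idx)→3600, (A,merge)→4400, (C,merge)→4750, (A,hash)→7300 …(+2); best=1300 via (A,nl_idx)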